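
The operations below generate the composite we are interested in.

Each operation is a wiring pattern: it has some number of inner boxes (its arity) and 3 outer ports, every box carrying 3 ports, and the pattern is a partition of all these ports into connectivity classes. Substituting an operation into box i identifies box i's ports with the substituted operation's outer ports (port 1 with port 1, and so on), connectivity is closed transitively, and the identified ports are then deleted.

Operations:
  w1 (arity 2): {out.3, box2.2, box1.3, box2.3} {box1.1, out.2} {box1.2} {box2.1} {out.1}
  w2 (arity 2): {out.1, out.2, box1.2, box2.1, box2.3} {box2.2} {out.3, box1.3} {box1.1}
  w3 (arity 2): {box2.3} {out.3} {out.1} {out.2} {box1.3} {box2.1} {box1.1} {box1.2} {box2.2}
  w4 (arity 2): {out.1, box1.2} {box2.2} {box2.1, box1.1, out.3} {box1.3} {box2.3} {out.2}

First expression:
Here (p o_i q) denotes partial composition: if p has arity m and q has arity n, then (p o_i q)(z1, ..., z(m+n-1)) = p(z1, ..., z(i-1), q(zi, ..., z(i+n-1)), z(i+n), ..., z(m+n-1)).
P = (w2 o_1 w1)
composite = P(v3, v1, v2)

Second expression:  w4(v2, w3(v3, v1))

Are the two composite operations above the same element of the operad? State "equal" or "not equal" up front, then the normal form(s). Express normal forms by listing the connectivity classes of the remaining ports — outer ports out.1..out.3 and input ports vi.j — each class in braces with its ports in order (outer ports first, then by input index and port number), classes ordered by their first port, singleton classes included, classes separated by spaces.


not equal — first {out.1, out.2, v2.1, v2.3, v3.1} {out.3, v1.2, v1.3, v3.3} {v1.1} {v2.2} {v3.2}, second {out.1, v2.2} {out.2} {out.3, v2.1} {v1.1} {v1.2} {v1.3} {v2.3} {v3.1} {v3.2} {v3.3}

In normal form, the first expression is {out.1, out.2, v2.1, v2.3, v3.1} {out.3, v1.2, v1.3, v3.3} {v1.1} {v2.2} {v3.2}
In normal form, the second expression is {out.1, v2.2} {out.2} {out.3, v2.1} {v1.1} {v1.2} {v1.3} {v2.3} {v3.1} {v3.2} {v3.3}
They disagree, so not equal.


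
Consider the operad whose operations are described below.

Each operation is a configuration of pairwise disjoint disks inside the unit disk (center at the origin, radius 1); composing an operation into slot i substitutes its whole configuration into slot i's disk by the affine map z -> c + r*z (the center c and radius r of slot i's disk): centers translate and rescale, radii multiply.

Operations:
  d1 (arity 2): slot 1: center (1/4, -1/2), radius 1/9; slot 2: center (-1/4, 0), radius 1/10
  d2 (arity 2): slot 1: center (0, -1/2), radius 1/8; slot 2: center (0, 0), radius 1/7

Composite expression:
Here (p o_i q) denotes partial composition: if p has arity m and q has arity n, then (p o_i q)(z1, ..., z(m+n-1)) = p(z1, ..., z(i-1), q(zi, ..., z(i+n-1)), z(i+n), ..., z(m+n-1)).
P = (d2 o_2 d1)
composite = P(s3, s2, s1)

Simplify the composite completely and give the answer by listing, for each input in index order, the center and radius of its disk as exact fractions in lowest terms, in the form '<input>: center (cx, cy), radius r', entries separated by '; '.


s1: center (-1/28, 0), radius 1/70; s2: center (1/28, -1/14), radius 1/63; s3: center (0, -1/2), radius 1/8


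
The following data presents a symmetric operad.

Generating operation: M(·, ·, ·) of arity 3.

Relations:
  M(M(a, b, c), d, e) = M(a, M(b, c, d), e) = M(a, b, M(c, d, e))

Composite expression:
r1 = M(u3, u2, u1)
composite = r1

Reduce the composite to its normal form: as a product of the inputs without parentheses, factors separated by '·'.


u3 · u2 · u1

All parenthesizations of M agree; list the u-inputs left to right.
M(u3, u2, u1) reduces to u3 · u2 · u1


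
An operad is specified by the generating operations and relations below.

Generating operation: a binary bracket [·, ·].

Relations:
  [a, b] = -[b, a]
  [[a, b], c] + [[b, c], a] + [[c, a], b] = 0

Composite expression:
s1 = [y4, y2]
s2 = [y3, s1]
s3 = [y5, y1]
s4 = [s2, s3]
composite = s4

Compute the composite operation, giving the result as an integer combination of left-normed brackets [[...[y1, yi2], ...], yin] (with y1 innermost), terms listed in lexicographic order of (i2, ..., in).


Left-normed coefficients sit on the y1-initial expansion words.
Composite bracket: [[y3, [y4, y2]], [y5, y1]]
Expanding via [a, b] = ab - ba: 16 signed words (2^4 = 16).
Collect the words opening with y1:
  y1y5y2y4y3 appears with sign +1, giving the term +[[[[y1, y5], y2], y4], y3]
  y1y5y3y2y4 appears with sign -1, giving the term -[[[[y1, y5], y3], y2], y4]
  y1y5y3y4y2 appears with sign +1, giving the term +[[[[y1, y5], y3], y4], y2]
  y1y5y4y2y3 appears with sign -1, giving the term -[[[[y1, y5], y4], y2], y3]

[[[[y1, y5], y2], y4], y3] - [[[[y1, y5], y3], y2], y4] + [[[[y1, y5], y3], y4], y2] - [[[[y1, y5], y4], y2], y3]


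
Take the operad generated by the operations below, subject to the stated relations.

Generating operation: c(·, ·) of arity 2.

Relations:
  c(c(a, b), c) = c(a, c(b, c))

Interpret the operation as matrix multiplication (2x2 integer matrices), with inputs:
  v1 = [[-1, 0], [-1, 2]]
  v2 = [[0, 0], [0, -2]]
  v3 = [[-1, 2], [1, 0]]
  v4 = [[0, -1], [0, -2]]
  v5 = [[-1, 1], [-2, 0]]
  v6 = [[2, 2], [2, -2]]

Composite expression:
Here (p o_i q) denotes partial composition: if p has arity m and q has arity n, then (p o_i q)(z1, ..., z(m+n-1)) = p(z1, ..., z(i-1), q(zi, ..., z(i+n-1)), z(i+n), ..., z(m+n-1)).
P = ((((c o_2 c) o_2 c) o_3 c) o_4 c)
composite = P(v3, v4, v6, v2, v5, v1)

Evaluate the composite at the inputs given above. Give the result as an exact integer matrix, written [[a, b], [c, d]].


[[-24, 0], [-8, 0]]

c(v2, v5) = [[0, 0], [4, 0]]
c(v6, c(v2, v5)) = [[8, 0], [-8, 0]]
c(v4, c(v6, c(v2, v5))) = [[8, 0], [16, 0]]
c(c(v4, c(v6, c(v2, v5))), v1) = [[-8, 0], [-16, 0]]
c(v3, c(c(v4, c(v6, c(v2, v5))), v1)) = [[-24, 0], [-8, 0]]


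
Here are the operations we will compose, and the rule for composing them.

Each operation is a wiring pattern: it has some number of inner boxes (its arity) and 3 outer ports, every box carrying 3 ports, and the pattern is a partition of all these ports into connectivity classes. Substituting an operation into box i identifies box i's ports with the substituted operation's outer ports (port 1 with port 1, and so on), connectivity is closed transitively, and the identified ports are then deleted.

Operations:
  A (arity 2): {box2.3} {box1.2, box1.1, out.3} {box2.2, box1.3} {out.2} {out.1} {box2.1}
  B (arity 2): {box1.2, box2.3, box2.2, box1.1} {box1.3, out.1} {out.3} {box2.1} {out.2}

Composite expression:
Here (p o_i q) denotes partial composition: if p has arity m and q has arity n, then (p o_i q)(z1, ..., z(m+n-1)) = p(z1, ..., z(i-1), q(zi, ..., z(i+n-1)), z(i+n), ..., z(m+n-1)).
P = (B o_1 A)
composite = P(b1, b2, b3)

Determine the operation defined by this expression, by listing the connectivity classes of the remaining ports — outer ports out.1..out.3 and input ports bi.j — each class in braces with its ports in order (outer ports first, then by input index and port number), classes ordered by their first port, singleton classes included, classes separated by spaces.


{out.1, b1.1, b1.2} {out.2} {out.3} {b1.3, b2.2} {b2.1} {b2.3} {b3.1} {b3.2, b3.3}


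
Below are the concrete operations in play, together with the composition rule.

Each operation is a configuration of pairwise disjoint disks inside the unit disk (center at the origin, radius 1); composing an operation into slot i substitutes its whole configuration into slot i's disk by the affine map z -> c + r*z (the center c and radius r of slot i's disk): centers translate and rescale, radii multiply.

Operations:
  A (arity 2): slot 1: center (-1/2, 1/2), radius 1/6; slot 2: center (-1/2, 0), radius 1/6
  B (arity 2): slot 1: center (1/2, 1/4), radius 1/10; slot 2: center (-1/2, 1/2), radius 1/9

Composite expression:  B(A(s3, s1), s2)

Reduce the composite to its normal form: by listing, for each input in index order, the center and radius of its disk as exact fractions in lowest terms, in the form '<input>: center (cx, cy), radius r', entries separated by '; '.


s1: center (9/20, 1/4), radius 1/60; s2: center (-1/2, 1/2), radius 1/9; s3: center (9/20, 3/10), radius 1/60

Below B, radii multiply path by path; the s-disk centers shift.
s3: after 2 affine steps, its disk has center (9/20, 3/10), radius 1/60
s1: after 2 affine steps, its disk has center (9/20, 1/4), radius 1/60
s2: after 1 affine step, its disk has center (-1/2, 1/2), radius 1/9


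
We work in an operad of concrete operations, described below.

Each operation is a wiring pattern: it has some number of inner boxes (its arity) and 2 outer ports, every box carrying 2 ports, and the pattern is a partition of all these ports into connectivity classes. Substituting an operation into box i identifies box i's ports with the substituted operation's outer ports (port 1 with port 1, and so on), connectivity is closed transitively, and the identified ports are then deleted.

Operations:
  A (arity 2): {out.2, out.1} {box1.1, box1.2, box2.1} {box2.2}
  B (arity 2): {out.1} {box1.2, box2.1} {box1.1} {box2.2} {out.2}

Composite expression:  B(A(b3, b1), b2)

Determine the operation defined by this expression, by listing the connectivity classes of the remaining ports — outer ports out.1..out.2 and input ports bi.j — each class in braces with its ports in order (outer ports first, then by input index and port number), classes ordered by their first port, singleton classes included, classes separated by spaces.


{out.1} {out.2} {b1.1, b3.1, b3.2} {b1.2} {b2.1} {b2.2}

Reachability decides: close wires over B-identified ports.
stage A: inputs (b3, b1), connectivity {out.1, out.2} {b1.1, b3.1, b3.2} {b1.2}, out.j its boundary
stage B: inputs (b3, b1, b2), connectivity {out.1} {out.2} {b1.1, b3.1, b3.2} {b1.2} {b2.1} {b2.2}, out.j its boundary


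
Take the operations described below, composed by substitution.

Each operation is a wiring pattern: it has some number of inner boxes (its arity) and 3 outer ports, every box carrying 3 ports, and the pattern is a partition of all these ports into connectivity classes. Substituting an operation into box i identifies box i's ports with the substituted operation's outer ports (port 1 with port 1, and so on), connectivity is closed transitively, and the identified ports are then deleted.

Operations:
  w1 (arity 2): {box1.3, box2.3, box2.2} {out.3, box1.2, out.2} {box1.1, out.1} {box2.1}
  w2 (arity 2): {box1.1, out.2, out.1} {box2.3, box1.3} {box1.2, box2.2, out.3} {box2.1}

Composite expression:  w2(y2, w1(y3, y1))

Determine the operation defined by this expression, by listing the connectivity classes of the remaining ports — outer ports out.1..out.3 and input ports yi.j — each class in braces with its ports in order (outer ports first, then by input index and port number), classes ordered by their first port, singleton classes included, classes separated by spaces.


{out.1, out.2, y2.1} {out.3, y2.2, y2.3, y3.2} {y1.1} {y1.2, y1.3, y3.3} {y3.1}

After gluing at w2, chains via deleted ports link the y-ports.
composing w1 on (y3, y1), with out.j its own outer ports: {out.1, y3.1} {out.2, out.3, y3.2} {y1.1} {y1.2, y1.3, y3.3}
composing w2 on (y2, y3, y1), with out.j its own outer ports: {out.1, out.2, y2.1} {out.3, y2.2, y2.3, y3.2} {y1.1} {y1.2, y1.3, y3.3} {y3.1}


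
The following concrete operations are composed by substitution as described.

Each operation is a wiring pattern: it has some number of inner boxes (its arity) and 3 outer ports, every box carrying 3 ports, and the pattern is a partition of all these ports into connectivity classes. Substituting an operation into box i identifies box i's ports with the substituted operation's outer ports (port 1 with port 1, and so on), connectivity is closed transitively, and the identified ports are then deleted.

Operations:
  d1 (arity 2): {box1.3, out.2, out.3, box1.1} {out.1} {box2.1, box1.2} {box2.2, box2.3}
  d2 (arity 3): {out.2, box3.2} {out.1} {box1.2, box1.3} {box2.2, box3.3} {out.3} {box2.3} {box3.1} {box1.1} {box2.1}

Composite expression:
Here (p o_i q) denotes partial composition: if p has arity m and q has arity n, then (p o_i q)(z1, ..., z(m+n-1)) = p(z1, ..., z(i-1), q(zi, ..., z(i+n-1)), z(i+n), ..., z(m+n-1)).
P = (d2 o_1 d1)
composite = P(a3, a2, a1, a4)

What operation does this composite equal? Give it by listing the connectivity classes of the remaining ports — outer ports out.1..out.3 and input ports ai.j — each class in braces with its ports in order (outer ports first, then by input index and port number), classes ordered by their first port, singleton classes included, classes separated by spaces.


{out.1} {out.2, a4.2} {out.3} {a1.1} {a1.2, a4.3} {a1.3} {a2.1, a3.2} {a2.2, a2.3} {a3.1, a3.3} {a4.1}


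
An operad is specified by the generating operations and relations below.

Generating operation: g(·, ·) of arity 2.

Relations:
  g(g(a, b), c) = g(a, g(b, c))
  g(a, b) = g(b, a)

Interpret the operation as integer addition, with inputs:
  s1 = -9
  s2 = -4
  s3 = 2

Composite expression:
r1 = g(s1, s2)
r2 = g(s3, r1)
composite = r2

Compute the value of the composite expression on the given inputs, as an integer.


-11

g(s1, s2) = -13
g(s3, g(s1, s2)) = -11


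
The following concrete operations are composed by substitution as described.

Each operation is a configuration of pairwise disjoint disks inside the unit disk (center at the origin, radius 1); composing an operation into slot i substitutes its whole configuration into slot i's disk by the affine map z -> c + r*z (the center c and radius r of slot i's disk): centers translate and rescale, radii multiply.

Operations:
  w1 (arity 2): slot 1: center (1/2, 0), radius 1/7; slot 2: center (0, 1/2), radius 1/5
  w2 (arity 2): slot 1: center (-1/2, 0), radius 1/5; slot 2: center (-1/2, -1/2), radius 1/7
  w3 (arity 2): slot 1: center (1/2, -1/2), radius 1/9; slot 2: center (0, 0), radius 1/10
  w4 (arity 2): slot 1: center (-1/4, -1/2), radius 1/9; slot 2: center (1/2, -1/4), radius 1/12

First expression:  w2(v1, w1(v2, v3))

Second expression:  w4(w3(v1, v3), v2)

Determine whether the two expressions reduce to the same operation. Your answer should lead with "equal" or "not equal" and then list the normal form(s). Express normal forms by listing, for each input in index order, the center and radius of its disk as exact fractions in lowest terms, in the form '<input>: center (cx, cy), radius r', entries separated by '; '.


not equal: they reduce to v1: center (-1/2, 0), radius 1/5; v2: center (-3/7, -1/2), radius 1/49; v3: center (-1/2, -3/7), radius 1/35 and v1: center (-7/36, -5/9), radius 1/81; v2: center (1/2, -1/4), radius 1/12; v3: center (-1/4, -1/2), radius 1/90

The first composite normalizes to v1: center (-1/2, 0), radius 1/5; v2: center (-3/7, -1/2), radius 1/49; v3: center (-1/2, -3/7), radius 1/35
The second composite normalizes to v1: center (-7/36, -5/9), radius 1/81; v2: center (1/2, -1/4), radius 1/12; v3: center (-1/4, -1/2), radius 1/90
The normal forms differ: not equal.


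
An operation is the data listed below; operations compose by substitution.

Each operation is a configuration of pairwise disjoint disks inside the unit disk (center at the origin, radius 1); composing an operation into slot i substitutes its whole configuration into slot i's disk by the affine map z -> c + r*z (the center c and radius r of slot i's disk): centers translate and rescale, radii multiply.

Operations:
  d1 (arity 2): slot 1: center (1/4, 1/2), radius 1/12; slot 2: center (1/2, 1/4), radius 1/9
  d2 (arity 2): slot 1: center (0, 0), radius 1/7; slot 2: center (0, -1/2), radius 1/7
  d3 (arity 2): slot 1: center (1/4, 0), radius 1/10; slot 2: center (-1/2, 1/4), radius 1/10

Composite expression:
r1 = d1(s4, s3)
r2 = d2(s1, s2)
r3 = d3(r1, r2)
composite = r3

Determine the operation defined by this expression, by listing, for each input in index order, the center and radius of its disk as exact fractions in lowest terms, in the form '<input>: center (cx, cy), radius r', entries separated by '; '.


s1: center (-1/2, 1/4), radius 1/70; s2: center (-1/2, 1/5), radius 1/70; s3: center (3/10, 1/40), radius 1/90; s4: center (11/40, 1/20), radius 1/120

Nesting under d3 composes maps z -> c + r*z down each s-path.
s4: after 2 affine steps, its disk has center (11/40, 1/20), radius 1/120
s3: after 2 affine steps, its disk has center (3/10, 1/40), radius 1/90
s1: after 2 affine steps, its disk has center (-1/2, 1/4), radius 1/70
s2: after 2 affine steps, its disk has center (-1/2, 1/5), radius 1/70


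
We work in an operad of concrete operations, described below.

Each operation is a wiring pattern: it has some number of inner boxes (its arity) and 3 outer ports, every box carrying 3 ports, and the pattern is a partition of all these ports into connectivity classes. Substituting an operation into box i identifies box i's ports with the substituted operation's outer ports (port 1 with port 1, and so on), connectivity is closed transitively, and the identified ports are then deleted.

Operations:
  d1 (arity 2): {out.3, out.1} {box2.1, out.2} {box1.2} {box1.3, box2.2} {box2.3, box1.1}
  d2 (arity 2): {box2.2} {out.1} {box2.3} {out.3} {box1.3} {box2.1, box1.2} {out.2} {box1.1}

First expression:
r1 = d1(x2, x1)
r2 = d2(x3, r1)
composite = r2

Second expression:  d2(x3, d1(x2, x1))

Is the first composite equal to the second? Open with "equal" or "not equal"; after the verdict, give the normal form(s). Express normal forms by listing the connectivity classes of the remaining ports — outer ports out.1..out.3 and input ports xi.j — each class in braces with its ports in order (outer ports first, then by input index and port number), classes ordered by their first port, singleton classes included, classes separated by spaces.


equal; the common form is {out.1} {out.2} {out.3} {x1.1} {x1.2, x2.3} {x1.3, x2.1} {x2.2} {x3.1} {x3.2} {x3.3}

In normal form, the first expression is {out.1} {out.2} {out.3} {x1.1} {x1.2, x2.3} {x1.3, x2.1} {x2.2} {x3.1} {x3.2} {x3.3}
In normal form, the second expression is {out.1} {out.2} {out.3} {x1.1} {x1.2, x2.3} {x1.3, x2.1} {x2.2} {x3.1} {x3.2} {x3.3}
One common form — equal.


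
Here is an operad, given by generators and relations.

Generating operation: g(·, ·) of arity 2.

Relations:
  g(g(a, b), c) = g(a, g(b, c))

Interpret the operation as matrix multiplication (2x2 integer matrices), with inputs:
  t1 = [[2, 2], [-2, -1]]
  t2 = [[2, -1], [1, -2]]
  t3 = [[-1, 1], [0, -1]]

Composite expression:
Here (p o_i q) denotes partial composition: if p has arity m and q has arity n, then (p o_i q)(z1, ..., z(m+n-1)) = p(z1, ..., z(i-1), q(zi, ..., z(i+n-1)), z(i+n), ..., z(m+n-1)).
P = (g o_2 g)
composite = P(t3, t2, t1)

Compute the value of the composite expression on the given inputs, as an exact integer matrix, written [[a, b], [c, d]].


g(t2, t1) = [[6, 5], [6, 4]]
g(t3, g(t2, t1)) = [[0, -1], [-6, -4]]

[[0, -1], [-6, -4]]


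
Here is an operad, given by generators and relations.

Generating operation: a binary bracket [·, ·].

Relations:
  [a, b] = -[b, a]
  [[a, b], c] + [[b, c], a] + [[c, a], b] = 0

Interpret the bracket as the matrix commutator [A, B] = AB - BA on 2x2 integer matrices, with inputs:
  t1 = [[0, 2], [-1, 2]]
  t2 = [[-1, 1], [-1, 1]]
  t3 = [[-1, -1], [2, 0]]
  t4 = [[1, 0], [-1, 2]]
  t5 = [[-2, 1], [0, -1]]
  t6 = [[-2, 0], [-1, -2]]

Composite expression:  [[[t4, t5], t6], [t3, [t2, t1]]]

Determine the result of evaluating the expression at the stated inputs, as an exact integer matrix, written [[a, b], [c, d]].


[[-8, 8], [8, 8]]

[t4, t5] = [[1, -1], [1, -1]]
[[t4, t5], t6] = [[1, 0], [2, -1]]
[t2, t1] = [[1, -2], [0, -1]]
[t3, [t2, t1]] = [[4, 4], [4, -4]]
[[[t4, t5], t6], [t3, [t2, t1]]] = [[-8, 8], [8, 8]]


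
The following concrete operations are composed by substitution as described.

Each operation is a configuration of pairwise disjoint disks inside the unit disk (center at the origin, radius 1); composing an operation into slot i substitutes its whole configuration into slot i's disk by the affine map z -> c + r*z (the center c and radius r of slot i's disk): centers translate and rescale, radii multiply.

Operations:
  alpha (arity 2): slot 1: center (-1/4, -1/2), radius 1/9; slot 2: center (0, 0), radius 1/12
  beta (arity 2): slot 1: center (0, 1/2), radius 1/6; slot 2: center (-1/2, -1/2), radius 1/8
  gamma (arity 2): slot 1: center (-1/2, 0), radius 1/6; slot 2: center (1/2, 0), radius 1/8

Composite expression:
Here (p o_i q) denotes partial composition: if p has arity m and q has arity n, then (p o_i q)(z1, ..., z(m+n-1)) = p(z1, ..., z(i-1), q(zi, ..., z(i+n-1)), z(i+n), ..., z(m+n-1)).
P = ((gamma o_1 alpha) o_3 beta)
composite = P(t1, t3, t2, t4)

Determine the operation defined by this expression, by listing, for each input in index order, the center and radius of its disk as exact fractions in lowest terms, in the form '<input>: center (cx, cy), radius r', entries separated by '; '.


Affine substitution under gamma: radii multiply and t-centers shift.
t1 passes through 2 substitutions, ending at center (-13/24, -1/12), radius 1/54
t3 passes through 2 substitutions, ending at center (-1/2, 0), radius 1/72
t2 passes through 2 substitutions, ending at center (1/2, 1/16), radius 1/48
t4 passes through 2 substitutions, ending at center (7/16, -1/16), radius 1/64

t1: center (-13/24, -1/12), radius 1/54; t2: center (1/2, 1/16), radius 1/48; t3: center (-1/2, 0), radius 1/72; t4: center (7/16, -1/16), radius 1/64


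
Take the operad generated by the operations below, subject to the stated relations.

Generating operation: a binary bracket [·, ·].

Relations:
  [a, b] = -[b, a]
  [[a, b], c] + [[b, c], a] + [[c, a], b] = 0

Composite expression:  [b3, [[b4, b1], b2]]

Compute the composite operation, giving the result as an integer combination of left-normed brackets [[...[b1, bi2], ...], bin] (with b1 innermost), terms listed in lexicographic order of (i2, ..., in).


[[[b1, b4], b2], b3]

Skip Jacobi rewriting: expand, keep b1-initial words, read off terms.
Composite bracket: [b3, [[b4, b1], b2]]
Full expansion: 8 signed words from ab - ba (2^3 = 8).
Keep just the words that open with b1:
  b1b4b2b3 appears with sign +1, giving the term +[[[b1, b4], b2], b3]


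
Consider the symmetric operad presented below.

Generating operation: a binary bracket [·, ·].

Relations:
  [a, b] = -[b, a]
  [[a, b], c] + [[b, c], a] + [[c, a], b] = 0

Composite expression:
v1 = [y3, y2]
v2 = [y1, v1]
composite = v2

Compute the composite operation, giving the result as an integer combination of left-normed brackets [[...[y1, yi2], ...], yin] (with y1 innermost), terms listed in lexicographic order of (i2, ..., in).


-[[y1, y2], y3] + [[y1, y3], y2]

Left-normed coefficients sit on the y1-initial expansion words.
Composite bracket: [y1, [y3, y2]]
Full expansion: 4 signed words from ab - ba (2^2 = 4).
The y1-initial words carry the normal form:
  y1y2y3 (sign -1) contributes -[[y1, y2], y3]
  y1y3y2 (sign +1) contributes +[[y1, y3], y2]


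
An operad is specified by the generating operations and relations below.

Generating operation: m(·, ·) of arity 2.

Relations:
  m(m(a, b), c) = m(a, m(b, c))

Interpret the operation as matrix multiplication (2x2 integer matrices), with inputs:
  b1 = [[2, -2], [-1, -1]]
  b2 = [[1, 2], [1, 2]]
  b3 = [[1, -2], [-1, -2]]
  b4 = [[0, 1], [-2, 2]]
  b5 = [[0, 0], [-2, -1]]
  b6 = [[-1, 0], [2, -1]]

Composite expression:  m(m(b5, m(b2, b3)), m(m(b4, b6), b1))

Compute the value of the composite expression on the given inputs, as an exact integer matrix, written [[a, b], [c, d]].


[[0, 0], [267, -189]]

m(b2, b3) = [[-1, -6], [-1, -6]]
m(b5, m(b2, b3)) = [[0, 0], [3, 18]]
m(b4, b6) = [[2, -1], [6, -2]]
m(m(b4, b6), b1) = [[5, -3], [14, -10]]
m(m(b5, m(b2, b3)), m(m(b4, b6), b1)) = [[0, 0], [267, -189]]


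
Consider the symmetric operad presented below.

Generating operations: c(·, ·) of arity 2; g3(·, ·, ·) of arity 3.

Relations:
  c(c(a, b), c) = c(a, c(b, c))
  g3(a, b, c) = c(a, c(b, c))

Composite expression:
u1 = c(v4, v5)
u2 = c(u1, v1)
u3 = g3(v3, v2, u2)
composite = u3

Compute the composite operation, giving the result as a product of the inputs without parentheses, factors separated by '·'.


v3 · v2 · v4 · v5 · v1

Under associativity of g3, the answer is the v's in reading order.
c(v4, v5) flattens to v4 · v5
c(c(v4, v5), v1) flattens to v4 · v5 · v1
g3(v3, v2, c(c(v4, v5), v1)) flattens to v3 · v2 · v4 · v5 · v1


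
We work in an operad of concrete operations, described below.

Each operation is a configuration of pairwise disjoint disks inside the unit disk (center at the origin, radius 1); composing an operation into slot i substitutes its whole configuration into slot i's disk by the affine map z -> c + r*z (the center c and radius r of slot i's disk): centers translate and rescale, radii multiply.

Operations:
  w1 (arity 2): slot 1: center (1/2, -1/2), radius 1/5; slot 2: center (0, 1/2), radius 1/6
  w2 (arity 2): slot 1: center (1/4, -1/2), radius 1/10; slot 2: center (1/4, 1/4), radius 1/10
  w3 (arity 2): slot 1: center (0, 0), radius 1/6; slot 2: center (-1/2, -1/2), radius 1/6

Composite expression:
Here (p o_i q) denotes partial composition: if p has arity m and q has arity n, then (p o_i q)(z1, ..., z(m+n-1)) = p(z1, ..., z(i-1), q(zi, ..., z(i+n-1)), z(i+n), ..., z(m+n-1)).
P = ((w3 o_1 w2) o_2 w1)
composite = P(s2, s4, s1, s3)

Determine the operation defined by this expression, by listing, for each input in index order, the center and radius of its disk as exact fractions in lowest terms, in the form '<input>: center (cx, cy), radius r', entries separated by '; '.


s1: center (1/24, 1/20), radius 1/360; s2: center (1/24, -1/12), radius 1/60; s3: center (-1/2, -1/2), radius 1/6; s4: center (1/20, 1/30), radius 1/300


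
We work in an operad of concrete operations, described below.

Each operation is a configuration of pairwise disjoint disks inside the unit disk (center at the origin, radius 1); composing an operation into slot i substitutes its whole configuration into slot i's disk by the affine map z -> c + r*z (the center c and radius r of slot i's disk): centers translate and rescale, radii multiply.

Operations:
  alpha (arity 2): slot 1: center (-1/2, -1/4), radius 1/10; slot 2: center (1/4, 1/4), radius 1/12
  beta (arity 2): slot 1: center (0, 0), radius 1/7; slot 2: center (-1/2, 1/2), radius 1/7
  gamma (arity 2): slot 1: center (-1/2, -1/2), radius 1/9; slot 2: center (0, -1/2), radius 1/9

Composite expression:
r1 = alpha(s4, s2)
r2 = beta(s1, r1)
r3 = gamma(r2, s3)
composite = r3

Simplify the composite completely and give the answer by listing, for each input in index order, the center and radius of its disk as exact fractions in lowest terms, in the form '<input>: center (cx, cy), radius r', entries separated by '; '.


s1: center (-1/2, -1/2), radius 1/63; s2: center (-139/252, -37/84), radius 1/756; s3: center (0, -1/2), radius 1/9; s4: center (-71/126, -113/252), radius 1/630

Follow each s-input down from gamma: c' goes to c + r*c', radius to r*r'.
s1 passes through 2 substitutions, ending at center (-1/2, -1/2), radius 1/63
s4 passes through 3 substitutions, ending at center (-71/126, -113/252), radius 1/630
s2 passes through 3 substitutions, ending at center (-139/252, -37/84), radius 1/756
s3 passes through 1 substitution, ending at center (0, -1/2), radius 1/9


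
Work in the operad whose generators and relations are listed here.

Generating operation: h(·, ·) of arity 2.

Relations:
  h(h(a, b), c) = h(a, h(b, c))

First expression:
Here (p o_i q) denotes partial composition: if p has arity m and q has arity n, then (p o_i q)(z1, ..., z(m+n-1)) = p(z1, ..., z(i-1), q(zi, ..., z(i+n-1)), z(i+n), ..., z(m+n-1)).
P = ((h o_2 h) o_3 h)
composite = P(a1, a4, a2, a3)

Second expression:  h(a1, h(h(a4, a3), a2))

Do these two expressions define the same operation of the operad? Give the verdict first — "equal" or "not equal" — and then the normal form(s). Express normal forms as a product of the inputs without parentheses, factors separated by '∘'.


not equal; first: a1 ∘ a4 ∘ a2 ∘ a3; second: a1 ∘ a4 ∘ a3 ∘ a2


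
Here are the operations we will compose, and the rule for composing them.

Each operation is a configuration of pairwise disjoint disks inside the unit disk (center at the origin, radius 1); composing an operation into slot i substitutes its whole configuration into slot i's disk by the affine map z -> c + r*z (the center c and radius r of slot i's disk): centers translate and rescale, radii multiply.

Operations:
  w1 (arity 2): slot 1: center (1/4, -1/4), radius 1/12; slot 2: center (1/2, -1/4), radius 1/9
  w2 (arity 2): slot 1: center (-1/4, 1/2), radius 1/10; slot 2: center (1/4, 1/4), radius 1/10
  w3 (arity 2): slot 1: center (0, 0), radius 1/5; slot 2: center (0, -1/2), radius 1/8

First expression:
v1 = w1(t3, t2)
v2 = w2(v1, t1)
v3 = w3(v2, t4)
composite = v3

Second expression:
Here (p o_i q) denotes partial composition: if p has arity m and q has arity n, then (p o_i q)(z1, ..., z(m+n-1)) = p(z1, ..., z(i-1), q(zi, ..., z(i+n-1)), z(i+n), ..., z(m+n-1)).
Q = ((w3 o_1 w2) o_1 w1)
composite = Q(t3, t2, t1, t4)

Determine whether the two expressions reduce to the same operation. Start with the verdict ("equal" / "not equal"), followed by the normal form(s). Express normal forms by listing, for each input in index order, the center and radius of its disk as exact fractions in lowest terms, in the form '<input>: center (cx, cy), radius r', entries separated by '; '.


equal; the common form is t1: center (1/20, 1/20), radius 1/50; t2: center (-1/25, 19/200), radius 1/450; t3: center (-9/200, 19/200), radius 1/600; t4: center (0, -1/2), radius 1/8

Reducing the first expression gives t1: center (1/20, 1/20), radius 1/50; t2: center (-1/25, 19/200), radius 1/450; t3: center (-9/200, 19/200), radius 1/600; t4: center (0, -1/2), radius 1/8
Reducing the second expression gives t1: center (1/20, 1/20), radius 1/50; t2: center (-1/25, 19/200), radius 1/450; t3: center (-9/200, 19/200), radius 1/600; t4: center (0, -1/2), radius 1/8
One common form — equal.


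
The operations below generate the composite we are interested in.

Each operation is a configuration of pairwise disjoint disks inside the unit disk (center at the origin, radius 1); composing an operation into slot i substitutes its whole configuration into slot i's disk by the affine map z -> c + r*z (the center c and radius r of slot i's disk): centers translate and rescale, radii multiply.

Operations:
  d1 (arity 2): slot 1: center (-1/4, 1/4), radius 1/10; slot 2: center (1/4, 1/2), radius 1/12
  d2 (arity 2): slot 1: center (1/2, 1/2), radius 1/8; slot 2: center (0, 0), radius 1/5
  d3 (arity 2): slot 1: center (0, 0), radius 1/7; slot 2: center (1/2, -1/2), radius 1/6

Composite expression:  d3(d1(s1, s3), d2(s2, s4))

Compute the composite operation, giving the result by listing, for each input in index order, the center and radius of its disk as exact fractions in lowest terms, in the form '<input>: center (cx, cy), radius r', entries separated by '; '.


s1: center (-1/28, 1/28), radius 1/70; s2: center (7/12, -5/12), radius 1/48; s3: center (1/28, 1/14), radius 1/84; s4: center (1/2, -1/2), radius 1/30


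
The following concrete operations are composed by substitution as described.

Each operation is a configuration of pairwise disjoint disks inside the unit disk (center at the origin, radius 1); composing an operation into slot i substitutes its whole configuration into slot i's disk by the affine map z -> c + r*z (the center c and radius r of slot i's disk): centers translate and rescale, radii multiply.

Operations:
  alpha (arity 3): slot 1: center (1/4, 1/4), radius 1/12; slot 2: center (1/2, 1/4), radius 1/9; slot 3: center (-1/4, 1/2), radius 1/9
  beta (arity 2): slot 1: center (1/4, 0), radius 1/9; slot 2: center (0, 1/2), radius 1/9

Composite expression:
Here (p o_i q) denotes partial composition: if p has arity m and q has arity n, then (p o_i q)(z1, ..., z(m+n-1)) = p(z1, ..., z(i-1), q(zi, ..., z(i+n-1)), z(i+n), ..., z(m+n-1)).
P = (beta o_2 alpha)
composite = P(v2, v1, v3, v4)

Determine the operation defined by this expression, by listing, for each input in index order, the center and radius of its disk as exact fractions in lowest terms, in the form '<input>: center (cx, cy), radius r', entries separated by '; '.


Nesting under beta composes maps z -> c + r*z down each v-path.
tracing v2 down its 1-map path: center (1/4, 0), radius 1/9
tracing v1 down its 2-map path: center (1/36, 19/36), radius 1/108
tracing v3 down its 2-map path: center (1/18, 19/36), radius 1/81
tracing v4 down its 2-map path: center (-1/36, 5/9), radius 1/81

v1: center (1/36, 19/36), radius 1/108; v2: center (1/4, 0), radius 1/9; v3: center (1/18, 19/36), radius 1/81; v4: center (-1/36, 5/9), radius 1/81


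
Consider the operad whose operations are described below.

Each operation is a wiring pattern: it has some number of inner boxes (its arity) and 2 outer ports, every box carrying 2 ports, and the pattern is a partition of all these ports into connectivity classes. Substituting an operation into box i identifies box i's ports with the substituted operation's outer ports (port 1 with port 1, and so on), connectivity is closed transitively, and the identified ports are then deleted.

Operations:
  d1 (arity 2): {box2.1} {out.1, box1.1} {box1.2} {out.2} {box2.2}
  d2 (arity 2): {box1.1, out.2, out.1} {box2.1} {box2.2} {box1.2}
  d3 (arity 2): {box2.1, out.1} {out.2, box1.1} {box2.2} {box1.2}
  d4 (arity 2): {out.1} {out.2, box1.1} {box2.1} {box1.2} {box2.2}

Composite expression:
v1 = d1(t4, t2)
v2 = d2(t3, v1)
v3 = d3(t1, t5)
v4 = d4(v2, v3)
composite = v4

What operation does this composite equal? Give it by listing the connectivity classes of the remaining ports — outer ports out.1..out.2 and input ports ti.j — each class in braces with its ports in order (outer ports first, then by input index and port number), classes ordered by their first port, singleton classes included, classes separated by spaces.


Connectivity passes through glued d4-boundaries; trace each wire chain.
stage d1: inputs (t4, t2), connectivity {out.1, t4.1} {out.2} {t2.1} {t2.2} {t4.2}, out.j its boundary
stage d2: inputs (t3, t4, t2), connectivity {out.1, out.2, t3.1} {t2.1} {t2.2} {t3.2} {t4.1} {t4.2}, out.j its boundary
stage d3: inputs (t1, t5), connectivity {out.1, t5.1} {out.2, t1.1} {t1.2} {t5.2}, out.j its boundary
stage d4: inputs (t3, t4, t2, t1, t5), connectivity {out.1} {out.2, t3.1} {t1.1} {t1.2} {t2.1} {t2.2} {t3.2} {t4.1} {t4.2} {t5.1} {t5.2}, out.j its boundary

{out.1} {out.2, t3.1} {t1.1} {t1.2} {t2.1} {t2.2} {t3.2} {t4.1} {t4.2} {t5.1} {t5.2}


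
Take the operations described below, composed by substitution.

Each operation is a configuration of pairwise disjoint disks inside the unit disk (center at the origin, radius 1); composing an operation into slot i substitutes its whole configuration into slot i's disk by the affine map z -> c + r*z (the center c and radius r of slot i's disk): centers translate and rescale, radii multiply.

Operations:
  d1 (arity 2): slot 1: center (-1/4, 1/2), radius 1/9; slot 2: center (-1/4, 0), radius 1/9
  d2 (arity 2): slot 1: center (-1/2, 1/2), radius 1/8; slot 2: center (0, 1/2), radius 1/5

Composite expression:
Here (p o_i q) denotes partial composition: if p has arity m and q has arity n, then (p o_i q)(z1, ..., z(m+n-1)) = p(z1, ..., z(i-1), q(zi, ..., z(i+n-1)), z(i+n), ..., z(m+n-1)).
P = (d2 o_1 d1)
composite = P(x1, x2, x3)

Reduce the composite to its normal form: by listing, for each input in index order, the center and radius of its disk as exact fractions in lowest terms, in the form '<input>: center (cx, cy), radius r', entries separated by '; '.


x1: center (-17/32, 9/16), radius 1/72; x2: center (-17/32, 1/2), radius 1/72; x3: center (0, 1/2), radius 1/5

Each x-disk chains the slot maps above it in d2; radii multiply.
input x1: composing its 2 substitution steps yields center (-17/32, 9/16), radius 1/72
input x2: composing its 2 substitution steps yields center (-17/32, 1/2), radius 1/72
input x3: composing its 1 substitution step yields center (0, 1/2), radius 1/5


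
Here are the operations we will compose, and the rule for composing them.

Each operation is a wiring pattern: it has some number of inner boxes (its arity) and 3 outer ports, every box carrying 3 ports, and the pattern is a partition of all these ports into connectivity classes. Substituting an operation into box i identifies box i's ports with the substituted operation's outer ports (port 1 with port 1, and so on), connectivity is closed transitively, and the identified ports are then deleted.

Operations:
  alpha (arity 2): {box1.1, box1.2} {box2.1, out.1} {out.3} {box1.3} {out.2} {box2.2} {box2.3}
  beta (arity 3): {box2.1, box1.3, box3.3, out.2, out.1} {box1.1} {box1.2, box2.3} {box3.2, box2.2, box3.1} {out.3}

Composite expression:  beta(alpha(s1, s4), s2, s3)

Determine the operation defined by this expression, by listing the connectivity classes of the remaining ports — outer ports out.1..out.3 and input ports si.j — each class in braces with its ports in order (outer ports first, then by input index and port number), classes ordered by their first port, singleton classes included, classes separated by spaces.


{out.1, out.2, s2.1, s3.3} {out.3} {s1.1, s1.2} {s1.3} {s2.2, s3.1, s3.2} {s2.3} {s4.1} {s4.2} {s4.3}


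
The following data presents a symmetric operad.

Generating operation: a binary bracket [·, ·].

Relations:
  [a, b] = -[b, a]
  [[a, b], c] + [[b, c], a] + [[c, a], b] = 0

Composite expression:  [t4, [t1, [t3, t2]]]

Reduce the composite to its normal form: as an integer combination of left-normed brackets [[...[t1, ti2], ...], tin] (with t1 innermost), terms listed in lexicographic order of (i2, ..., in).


[[[t1, t2], t3], t4] - [[[t1, t3], t2], t4]


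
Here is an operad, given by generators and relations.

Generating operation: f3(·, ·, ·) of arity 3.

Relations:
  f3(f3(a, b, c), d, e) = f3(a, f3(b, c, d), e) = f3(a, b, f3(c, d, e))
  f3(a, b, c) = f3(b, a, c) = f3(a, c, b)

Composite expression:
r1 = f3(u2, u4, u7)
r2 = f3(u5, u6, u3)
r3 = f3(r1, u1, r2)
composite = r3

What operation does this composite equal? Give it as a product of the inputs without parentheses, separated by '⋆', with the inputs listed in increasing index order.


With f3 associative and commutative, the u-input set is all that matters.
f3(u2, u4, u7) unparenthesizes to u2 ⋆ u4 ⋆ u7
f3(u5, u6, u3) unparenthesizes to u5 ⋆ u6 ⋆ u3
f3(f3(u2, u4, u7), u1, f3(u5, u6, u3)) unparenthesizes to u2 ⋆ u4 ⋆ u7 ⋆ u1 ⋆ u5 ⋆ u6 ⋆ u3
putting the inputs in ascending order: u1 ⋆ u2 ⋆ u3 ⋆ u4 ⋆ u5 ⋆ u6 ⋆ u7

u1 ⋆ u2 ⋆ u3 ⋆ u4 ⋆ u5 ⋆ u6 ⋆ u7


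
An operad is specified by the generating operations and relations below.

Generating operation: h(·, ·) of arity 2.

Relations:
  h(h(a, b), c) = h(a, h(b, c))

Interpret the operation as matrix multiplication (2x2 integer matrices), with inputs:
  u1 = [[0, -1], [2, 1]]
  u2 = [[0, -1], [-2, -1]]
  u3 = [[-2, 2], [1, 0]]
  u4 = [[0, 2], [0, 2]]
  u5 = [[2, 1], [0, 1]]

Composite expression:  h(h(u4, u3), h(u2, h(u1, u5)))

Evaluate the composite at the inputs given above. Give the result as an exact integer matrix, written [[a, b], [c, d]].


h(u4, u3) = [[2, 0], [2, 0]]
h(u1, u5) = [[0, -1], [4, 3]]
h(u2, h(u1, u5)) = [[-4, -3], [-4, -1]]
h(h(u4, u3), h(u2, h(u1, u5))) = [[-8, -6], [-8, -6]]

[[-8, -6], [-8, -6]]


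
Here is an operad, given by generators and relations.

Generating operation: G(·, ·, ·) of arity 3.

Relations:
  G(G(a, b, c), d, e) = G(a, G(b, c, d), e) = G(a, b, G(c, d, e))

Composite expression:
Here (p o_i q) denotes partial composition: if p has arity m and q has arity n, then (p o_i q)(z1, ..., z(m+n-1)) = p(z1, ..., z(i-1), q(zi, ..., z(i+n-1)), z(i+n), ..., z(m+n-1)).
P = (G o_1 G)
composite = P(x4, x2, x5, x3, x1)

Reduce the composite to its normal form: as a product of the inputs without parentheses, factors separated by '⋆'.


Every regrouping of G is equal, so read the x-inputs in written order.
G(x4, x2, x5) linearizes to x4 ⋆ x2 ⋆ x5
G(G(x4, x2, x5), x3, x1) linearizes to x4 ⋆ x2 ⋆ x5 ⋆ x3 ⋆ x1

x4 ⋆ x2 ⋆ x5 ⋆ x3 ⋆ x1
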